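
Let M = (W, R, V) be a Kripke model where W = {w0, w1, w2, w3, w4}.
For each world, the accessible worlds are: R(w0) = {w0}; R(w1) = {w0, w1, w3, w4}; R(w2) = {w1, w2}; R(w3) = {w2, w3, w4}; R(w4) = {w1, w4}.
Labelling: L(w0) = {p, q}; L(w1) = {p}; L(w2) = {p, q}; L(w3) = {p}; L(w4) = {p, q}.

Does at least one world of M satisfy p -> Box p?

Yes

Recall that Box ψ holds at a world iff ψ holds at every accessible world, and Dia ψ holds iff ψ holds at some accessible world.
Let φ = p -> Box p. Evaluate φ at each world:
  w0 (successors {w0}): φ is true.
  w1 (successors {w0, w1, w3, w4}): φ is true.
  w2 (successors {w1, w2}): φ is true.
  w3 (successors {w2, w3, w4}): φ is true.
  w4 (successors {w1, w4}): φ is true.
Detail at w0 (witness):
  At w0: p is true, Box p is true, so p -> Box p is true.
    At w0: Box p requires p at every successor {w0}.
      At w0: p is true.
    So Box p is true at w0.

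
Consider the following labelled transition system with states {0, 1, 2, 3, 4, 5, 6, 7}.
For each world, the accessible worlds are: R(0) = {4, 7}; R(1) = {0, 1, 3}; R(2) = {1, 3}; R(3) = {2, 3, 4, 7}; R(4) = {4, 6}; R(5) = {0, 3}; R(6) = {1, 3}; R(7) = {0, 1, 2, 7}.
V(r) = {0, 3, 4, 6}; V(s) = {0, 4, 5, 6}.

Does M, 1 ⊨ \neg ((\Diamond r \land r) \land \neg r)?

Yes

At 1: (\Diamond r \land r) \land \neg r is false, so \neg ((\Diamond r \land r) \land \neg r) is true.
  At 1: \Diamond r \land r is false, \neg r is true, so (\Diamond r \land r) \land \neg r is false.
    At 1: \Diamond r is true, r is false, so \Diamond r \land r is false.
      At 1: \Diamond r requires r at some successor in {0, 1, 3}.
        r holds at 0, so \Diamond r is true at 1.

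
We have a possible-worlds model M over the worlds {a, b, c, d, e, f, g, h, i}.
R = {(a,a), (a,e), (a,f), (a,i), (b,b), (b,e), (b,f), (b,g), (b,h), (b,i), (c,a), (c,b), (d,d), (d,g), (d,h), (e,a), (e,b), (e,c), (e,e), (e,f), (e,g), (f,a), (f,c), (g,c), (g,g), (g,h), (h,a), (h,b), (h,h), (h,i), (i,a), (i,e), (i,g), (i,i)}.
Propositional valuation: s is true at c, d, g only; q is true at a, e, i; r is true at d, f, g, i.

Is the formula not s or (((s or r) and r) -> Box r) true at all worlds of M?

No

Recall that Box ψ holds at a world iff ψ holds at every accessible world, and Dia ψ holds iff ψ holds at some accessible world.
Let φ = not s or (((s or r) and r) -> Box r). Evaluate φ at each world:
  a (successors {a, e, f, i}): φ is true.
  b (successors {b, e, f, g, h, i}): φ is true.
  c (successors {a, b}): φ is true.
  d (successors {d, g, h}): φ is false.
  e (successors {a, b, c, e, f, g}): φ is true.
  f (successors {a, c}): φ is true.
  g (successors {c, g, h}): φ is false.
  h (successors {a, b, h, i}): φ is true.
  i (successors {a, e, g, i}): φ is true.
Detail at d (counterexample):
  At d: not s is false, ((s or r) and r) -> Box r is false, so not s or (((s or r) and r) -> Box r) is false.
    At d: (s or r) and r is true, Box r is false, so ((s or r) and r) -> Box r is false.
      At d: Box r requires r at every successor {d, g, h}.
        r fails at h, so Box r is false at d.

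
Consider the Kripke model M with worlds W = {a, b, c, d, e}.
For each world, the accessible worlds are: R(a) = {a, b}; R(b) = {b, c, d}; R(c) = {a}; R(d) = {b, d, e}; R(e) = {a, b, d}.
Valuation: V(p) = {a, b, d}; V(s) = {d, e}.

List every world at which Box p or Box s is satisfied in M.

Let φ = Box p or Box s. Evaluate φ at each world:
  a (successors {a, b}): φ is true.
  b (successors {b, c, d}): φ is false.
  c (successors {a}): φ is true.
  d (successors {b, d, e}): φ is false.
  e (successors {a, b, d}): φ is true.
For instance, at d:
  At d: Box p is false, Box s is false, so Box p or Box s is false.
    At d: Box p requires p at every successor {b, d, e}.
      p fails at e, so Box p is false at d.
    At d: Box s requires s at every successor {b, d, e}.
      s fails at b, so Box s is false at d.
Satisfying worlds: {a, c, e}

a, c, e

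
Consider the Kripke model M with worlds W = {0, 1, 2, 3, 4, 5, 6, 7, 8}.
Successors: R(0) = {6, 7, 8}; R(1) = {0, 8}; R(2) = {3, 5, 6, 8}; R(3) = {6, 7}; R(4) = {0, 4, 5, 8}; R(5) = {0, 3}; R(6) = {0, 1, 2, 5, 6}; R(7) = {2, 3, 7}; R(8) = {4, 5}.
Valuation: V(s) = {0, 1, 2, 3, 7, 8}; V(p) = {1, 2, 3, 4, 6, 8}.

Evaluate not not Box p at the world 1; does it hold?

No

At 1: not Box p is true, so not not Box p is false.
  At 1: Box p is false, so not Box p is true.
    At 1: Box p requires p at every successor {0, 8}.
      p fails at 0, so Box p is false at 1.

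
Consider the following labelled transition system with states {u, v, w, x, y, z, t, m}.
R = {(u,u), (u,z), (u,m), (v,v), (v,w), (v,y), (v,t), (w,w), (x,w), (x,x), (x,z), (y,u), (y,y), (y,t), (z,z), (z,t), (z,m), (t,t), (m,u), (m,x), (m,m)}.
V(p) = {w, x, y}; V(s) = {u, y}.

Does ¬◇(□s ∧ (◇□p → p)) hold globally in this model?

Let φ = ¬◇(□s ∧ (◇□p → p)). Evaluate φ at each world:
  u (successors {u, z, m}): φ is true.
  v (successors {v, w, y, t}): φ is true.
  w (successors {w}): φ is true.
  x (successors {w, x, z}): φ is true.
  y (successors {u, y, t}): φ is true.
  z (successors {z, t, m}): φ is true.
  t (successors {t}): φ is true.
  m (successors {u, x, m}): φ is true.
For instance, at t:
  At t: ◇(□s ∧ (◇□p → p)) is false, so ¬◇(□s ∧ (◇□p → p)) is true.
    At t: ◇(□s ∧ (◇□p → p)) requires □s ∧ (◇□p → p) at some successor in {t}.
      At t: □s ∧ (◇□p → p) is false.
    So ◇(□s ∧ (◇□p → p)) is false at t.

Yes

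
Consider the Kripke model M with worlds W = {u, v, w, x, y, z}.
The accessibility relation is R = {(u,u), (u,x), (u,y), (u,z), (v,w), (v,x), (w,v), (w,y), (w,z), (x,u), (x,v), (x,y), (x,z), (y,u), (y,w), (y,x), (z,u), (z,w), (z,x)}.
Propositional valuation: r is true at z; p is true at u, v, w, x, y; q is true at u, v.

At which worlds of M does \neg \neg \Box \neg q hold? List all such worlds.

v

Let φ = \neg \neg \Box \neg q. Evaluate φ at each world:
  u (successors {u, x, y, z}): φ is false.
  v (successors {w, x}): φ is true.
  w (successors {v, y, z}): φ is false.
  x (successors {u, v, y, z}): φ is false.
  y (successors {u, w, x}): φ is false.
  z (successors {u, w, x}): φ is false.
For instance, at x:
  At x: \neg \Box \neg q is true, so \neg \neg \Box \neg q is false.
    At x: \Box \neg q is false, so \neg \Box \neg q is true.
      At x: \Box \neg q requires \neg q at every successor {u, v, y, z}.
        \neg q fails at u, so \Box \neg q is false at x.
Satisfying worlds: {v}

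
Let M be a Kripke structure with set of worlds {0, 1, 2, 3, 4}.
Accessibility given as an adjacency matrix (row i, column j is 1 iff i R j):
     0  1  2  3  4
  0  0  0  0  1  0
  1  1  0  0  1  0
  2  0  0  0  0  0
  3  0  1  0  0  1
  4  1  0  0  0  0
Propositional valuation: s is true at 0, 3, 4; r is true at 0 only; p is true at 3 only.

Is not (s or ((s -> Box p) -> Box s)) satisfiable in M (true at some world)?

No

Recall that Box ψ holds at a world iff ψ holds at every accessible world, and Dia ψ holds iff ψ holds at some accessible world.
Let φ = not (s or ((s -> Box p) -> Box s)). Evaluate φ at each world:
  0 (successors {3}): φ is false.
  1 (successors {0, 3}): φ is false.
  2 (successors ∅): φ is false.
  3 (successors {1, 4}): φ is false.
  4 (successors {0}): φ is false.
For instance, at 3:
  At 3: s or ((s -> Box p) -> Box s) is true, so not (s or ((s -> Box p) -> Box s)) is false.
    At 3: s is true, (s -> Box p) -> Box s is true, so s or ((s -> Box p) -> Box s) is true.
      At 3: s -> Box p is false, Box s is false, so (s -> Box p) -> Box s is true.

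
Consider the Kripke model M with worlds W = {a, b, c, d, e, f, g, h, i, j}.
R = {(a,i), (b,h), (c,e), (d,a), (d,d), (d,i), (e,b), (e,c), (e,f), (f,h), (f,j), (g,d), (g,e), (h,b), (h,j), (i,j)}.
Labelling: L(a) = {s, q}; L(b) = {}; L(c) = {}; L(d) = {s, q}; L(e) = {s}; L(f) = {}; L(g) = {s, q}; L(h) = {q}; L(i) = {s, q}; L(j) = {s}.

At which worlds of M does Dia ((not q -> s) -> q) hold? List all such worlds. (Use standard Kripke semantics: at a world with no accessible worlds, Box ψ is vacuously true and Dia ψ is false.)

Let φ = Dia ((not q -> s) -> q). Evaluate φ at each world:
  a (successors {i}): φ is true.
  b (successors {h}): φ is true.
  c (successors {e}): φ is false.
  d (successors {a, d, i}): φ is true.
  e (successors {b, c, f}): φ is true.
  f (successors {h, j}): φ is true.
  g (successors {d, e}): φ is true.
  h (successors {b, j}): φ is true.
  i (successors {j}): φ is false.
  j (successors ∅): φ is false.
For instance, at g:
  At g: Dia ((not q -> s) -> q) requires (not q -> s) -> q at some successor in {d, e}.
    (not q -> s) -> q holds at d, so Dia ((not q -> s) -> q) is true at g.
Satisfying worlds: {a, b, d, e, f, g, h}

a, b, d, e, f, g, h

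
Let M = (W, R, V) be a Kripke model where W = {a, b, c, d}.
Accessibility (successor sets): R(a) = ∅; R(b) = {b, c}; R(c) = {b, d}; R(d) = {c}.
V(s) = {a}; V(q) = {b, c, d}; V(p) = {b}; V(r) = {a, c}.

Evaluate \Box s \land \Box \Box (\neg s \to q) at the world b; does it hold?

No

At b: \Box s is false, \Box \Box (\neg s \to q) is true, so \Box s \land \Box \Box (\neg s \to q) is false.
  At b: \Box s requires s at every successor {b, c}.
    s fails at b, so \Box s is false at b.
  At b: \Box \Box (\neg s \to q) requires \Box (\neg s \to q) at every successor {b, c}.
      At b: \Box (\neg s \to q) requires \neg s \to q at every successor {b, c}.
        At b: \neg s \to q is true.
        At c: \neg s \to q is true.
      So \Box (\neg s \to q) is true at b.
      At c: \Box (\neg s \to q) requires \neg s \to q at every successor {b, d}.
        At b: \neg s \to q is true.
        At d: \neg s \to q is true.
      So \Box (\neg s \to q) is true at c.
  So \Box \Box (\neg s \to q) is true at b.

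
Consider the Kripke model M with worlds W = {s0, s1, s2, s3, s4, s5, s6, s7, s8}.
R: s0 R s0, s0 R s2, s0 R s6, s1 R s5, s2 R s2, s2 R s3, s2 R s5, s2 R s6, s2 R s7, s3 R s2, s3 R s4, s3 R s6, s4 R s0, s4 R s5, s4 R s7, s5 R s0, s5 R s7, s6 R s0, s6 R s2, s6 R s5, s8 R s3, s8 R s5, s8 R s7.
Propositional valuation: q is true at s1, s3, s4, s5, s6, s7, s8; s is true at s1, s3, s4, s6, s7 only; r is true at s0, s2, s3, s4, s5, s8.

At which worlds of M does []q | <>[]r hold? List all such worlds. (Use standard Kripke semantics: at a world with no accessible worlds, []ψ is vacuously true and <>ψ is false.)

s0, s1, s2, s3, s4, s5, s7, s8

Let φ = []q | <>[]r. Evaluate φ at each world:
  s0 (successors {s0, s2, s6}): φ is true.
  s1 (successors {s5}): φ is true.
  s2 (successors {s2, s3, s5, s6, s7}): φ is true.
  s3 (successors {s2, s4, s6}): φ is true.
  s4 (successors {s0, s5, s7}): φ is true.
  s5 (successors {s0, s7}): φ is true.
  s6 (successors {s0, s2, s5}): φ is false.
  s7 (successors ∅): φ is true.
  s8 (successors {s3, s5, s7}): φ is true.
For instance, at s0:
  At s0: []q is false, <>[]r is true, so []q | <>[]r is true.
    At s0: []q requires q at every successor {s0, s2, s6}.
      q fails at s0, so []q is false at s0.
    At s0: <>[]r requires []r at some successor in {s0, s2, s6}.
      []r holds at s6, so <>[]r is true at s0.
Satisfying worlds: {s0, s1, s2, s3, s4, s5, s7, s8}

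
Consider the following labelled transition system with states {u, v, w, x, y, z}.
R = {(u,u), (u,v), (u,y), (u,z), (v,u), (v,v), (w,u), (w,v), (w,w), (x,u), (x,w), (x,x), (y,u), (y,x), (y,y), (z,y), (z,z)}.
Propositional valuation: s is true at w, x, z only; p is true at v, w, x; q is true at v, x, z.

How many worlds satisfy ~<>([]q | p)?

1

Let φ = ~<>([]q | p). Evaluate φ at each world:
  u (successors {u, v, y, z}): φ is false.
  v (successors {u, v}): φ is false.
  w (successors {u, v, w}): φ is false.
  x (successors {u, w, x}): φ is false.
  y (successors {u, x, y}): φ is false.
  z (successors {y, z}): φ is true.
For instance, at z:
  At z: <>([]q | p) is false, so ~<>([]q | p) is true.
    At z: <>([]q | p) requires []q | p at some successor in {y, z}.
      At y: []q | p is false.
      At z: []q | p is false.
    So <>([]q | p) is false at z.
Satisfying worlds: {z}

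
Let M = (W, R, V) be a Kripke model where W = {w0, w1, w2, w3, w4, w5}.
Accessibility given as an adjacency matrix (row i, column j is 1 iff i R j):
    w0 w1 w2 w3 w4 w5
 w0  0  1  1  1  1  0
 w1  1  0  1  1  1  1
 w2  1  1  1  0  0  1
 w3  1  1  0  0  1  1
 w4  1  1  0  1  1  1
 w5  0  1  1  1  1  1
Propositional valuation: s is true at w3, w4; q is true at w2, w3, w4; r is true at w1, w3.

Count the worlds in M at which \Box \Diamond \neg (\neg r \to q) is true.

2

Let φ = \Box \Diamond \neg (\neg r \to q). Evaluate φ at each world:
  w0 (successors {w1, w2, w3, w4}): φ is true.
  w1 (successors {w0, w2, w3, w4, w5}): φ is false.
  w2 (successors {w0, w1, w2, w5}): φ is false.
  w3 (successors {w0, w1, w4, w5}): φ is false.
  w4 (successors {w0, w1, w3, w4, w5}): φ is false.
  w5 (successors {w1, w2, w3, w4, w5}): φ is true.
For instance, at w2:
  At w2: \Box \Diamond \neg (\neg r \to q) requires \Diamond \neg (\neg r \to q) at every successor {w0, w1, w2, w5}.
    \Diamond \neg (\neg r \to q) fails at w0, so \Box \Diamond \neg (\neg r \to q) is false at w2.
      At w0: \Diamond \neg (\neg r \to q) requires \neg (\neg r \to q) at some successor in {w1, w2, w3, w4}.
        At w1: \neg (\neg r \to q) is false.
        At w2: \neg (\neg r \to q) is false.
        At w3: \neg (\neg r \to q) is false.
        At w4: \neg (\neg r \to q) is false.
      So \Diamond \neg (\neg r \to q) is false at w0.
Satisfying worlds: {w0, w5}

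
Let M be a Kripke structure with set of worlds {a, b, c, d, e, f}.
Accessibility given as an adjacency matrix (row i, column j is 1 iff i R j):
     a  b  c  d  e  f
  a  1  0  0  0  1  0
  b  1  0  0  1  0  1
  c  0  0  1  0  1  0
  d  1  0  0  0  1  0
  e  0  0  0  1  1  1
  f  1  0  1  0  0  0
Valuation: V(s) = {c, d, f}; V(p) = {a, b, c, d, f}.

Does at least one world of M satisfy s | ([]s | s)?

Recall that []ψ holds at a world iff ψ holds at every accessible world, and <>ψ holds iff ψ holds at some accessible world.
Let φ = s | ([]s | s). Evaluate φ at each world:
  a (successors {a, e}): φ is false.
  b (successors {a, d, f}): φ is false.
  c (successors {c, e}): φ is true.
  d (successors {a, e}): φ is true.
  e (successors {d, e, f}): φ is false.
  f (successors {a, c}): φ is true.
Detail at c (witness):
  At c: s is true, []s | s is true, so s | ([]s | s) is true.
    At c: []s is false, s is true, so []s | s is true.
      At c: []s requires s at every successor {c, e}.
        s fails at e, so []s is false at c.

Yes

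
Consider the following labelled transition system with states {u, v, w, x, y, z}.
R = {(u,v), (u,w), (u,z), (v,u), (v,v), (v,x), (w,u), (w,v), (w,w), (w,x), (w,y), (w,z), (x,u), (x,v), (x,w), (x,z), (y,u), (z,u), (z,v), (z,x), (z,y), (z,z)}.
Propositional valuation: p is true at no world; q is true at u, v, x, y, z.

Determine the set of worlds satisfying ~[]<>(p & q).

u, v, w, x, y, z

Let φ = ~[]<>(p & q). Evaluate φ at each world:
  u (successors {v, w, z}): φ is true.
  v (successors {u, v, x}): φ is true.
  w (successors {u, v, w, x, y, z}): φ is true.
  x (successors {u, v, w, z}): φ is true.
  y (successors {u}): φ is true.
  z (successors {u, v, x, y, z}): φ is true.
For instance, at z:
  At z: []<>(p & q) is false, so ~[]<>(p & q) is true.
    At z: []<>(p & q) requires <>(p & q) at every successor {u, v, x, y, z}.
      <>(p & q) fails at u, so []<>(p & q) is false at z.
Satisfying worlds: {u, v, w, x, y, z}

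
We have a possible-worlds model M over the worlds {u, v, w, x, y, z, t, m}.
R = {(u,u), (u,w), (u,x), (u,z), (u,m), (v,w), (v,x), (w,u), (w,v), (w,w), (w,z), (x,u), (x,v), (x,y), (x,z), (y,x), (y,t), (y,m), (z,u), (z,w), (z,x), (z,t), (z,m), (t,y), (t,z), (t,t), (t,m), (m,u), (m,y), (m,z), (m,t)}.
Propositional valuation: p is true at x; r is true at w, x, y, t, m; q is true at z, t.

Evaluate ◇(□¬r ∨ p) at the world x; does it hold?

Recall that □ψ holds at a world iff ψ holds at every accessible world, and ◇ψ holds iff ψ holds at some accessible world.
At x: ◇(□¬r ∨ p) requires □¬r ∨ p at some successor in {u, v, y, z}.
  At u: □¬r ∨ p is false.
  At v: □¬r ∨ p is false.
  At y: □¬r ∨ p is false.
  At z: □¬r ∨ p is false.
So ◇(□¬r ∨ p) is false at x.

No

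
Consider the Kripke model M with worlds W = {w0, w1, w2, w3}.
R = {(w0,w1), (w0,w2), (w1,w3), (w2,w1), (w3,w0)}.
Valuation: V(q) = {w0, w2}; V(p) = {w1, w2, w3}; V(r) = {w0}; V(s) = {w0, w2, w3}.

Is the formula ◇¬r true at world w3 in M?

No

At w3: ◇¬r requires ¬r at some successor in {w0}.
  At w0: ¬r is false.
So ◇¬r is false at w3.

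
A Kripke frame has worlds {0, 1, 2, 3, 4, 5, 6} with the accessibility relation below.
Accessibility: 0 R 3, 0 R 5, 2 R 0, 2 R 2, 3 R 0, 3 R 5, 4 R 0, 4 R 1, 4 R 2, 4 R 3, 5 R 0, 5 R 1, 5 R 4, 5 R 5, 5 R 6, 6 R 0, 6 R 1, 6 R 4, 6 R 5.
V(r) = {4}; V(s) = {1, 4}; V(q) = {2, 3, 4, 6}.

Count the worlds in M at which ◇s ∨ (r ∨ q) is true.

5

Let φ = ◇s ∨ (r ∨ q). Evaluate φ at each world:
  0 (successors {3, 5}): φ is false.
  1 (successors ∅): φ is false.
  2 (successors {0, 2}): φ is true.
  3 (successors {0, 5}): φ is true.
  4 (successors {0, 1, 2, 3}): φ is true.
  5 (successors {0, 1, 4, 5, 6}): φ is true.
  6 (successors {0, 1, 4, 5}): φ is true.
For instance, at 0:
  At 0: ◇s is false, r ∨ q is false, so ◇s ∨ (r ∨ q) is false.
    At 0: ◇s requires s at some successor in {3, 5}.
      At 3: s is false.
      At 5: s is false.
    So ◇s is false at 0.
Satisfying worlds: {2, 3, 4, 5, 6}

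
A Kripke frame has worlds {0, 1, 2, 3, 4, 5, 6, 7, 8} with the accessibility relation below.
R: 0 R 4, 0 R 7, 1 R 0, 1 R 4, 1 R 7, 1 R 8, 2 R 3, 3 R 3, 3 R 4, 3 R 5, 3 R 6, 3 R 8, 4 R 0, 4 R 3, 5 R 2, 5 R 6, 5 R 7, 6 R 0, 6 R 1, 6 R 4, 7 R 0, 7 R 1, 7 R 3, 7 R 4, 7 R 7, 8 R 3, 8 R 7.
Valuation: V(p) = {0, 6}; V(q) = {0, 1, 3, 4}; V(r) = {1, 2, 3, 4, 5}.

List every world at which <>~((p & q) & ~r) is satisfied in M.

Recall that <>ψ holds at a world iff ψ holds at some accessible world.
Let φ = <>~((p & q) & ~r). Evaluate φ at each world:
  0 (successors {4, 7}): φ is true.
  1 (successors {0, 4, 7, 8}): φ is true.
  2 (successors {3}): φ is true.
  3 (successors {3, 4, 5, 6, 8}): φ is true.
  4 (successors {0, 3}): φ is true.
  5 (successors {2, 6, 7}): φ is true.
  6 (successors {0, 1, 4}): φ is true.
  7 (successors {0, 1, 3, 4, 7}): φ is true.
  8 (successors {3, 7}): φ is true.
For instance, at 1:
  At 1: <>~((p & q) & ~r) requires ~((p & q) & ~r) at some successor in {0, 4, 7, 8}.
    ~((p & q) & ~r) holds at 4, so <>~((p & q) & ~r) is true at 1.
Satisfying worlds: {0, 1, 2, 3, 4, 5, 6, 7, 8}

0, 1, 2, 3, 4, 5, 6, 7, 8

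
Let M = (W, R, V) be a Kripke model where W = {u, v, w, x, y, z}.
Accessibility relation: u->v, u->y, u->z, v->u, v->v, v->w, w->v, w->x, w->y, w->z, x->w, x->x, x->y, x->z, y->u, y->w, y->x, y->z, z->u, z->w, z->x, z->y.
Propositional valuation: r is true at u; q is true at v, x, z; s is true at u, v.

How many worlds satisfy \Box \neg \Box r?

6

Let φ = \Box \neg \Box r. Evaluate φ at each world:
  u (successors {v, y, z}): φ is true.
  v (successors {u, v, w}): φ is true.
  w (successors {v, x, y, z}): φ is true.
  x (successors {w, x, y, z}): φ is true.
  y (successors {u, w, x, z}): φ is true.
  z (successors {u, w, x, y}): φ is true.
For instance, at w:
  At w: \Box \neg \Box r requires \neg \Box r at every successor {v, x, y, z}.
    At v: \neg \Box r is true.
    At x: \neg \Box r is true.
    At y: \neg \Box r is true.
    At z: \neg \Box r is true.
  So \Box \neg \Box r is true at w.
Satisfying worlds: {u, v, w, x, y, z}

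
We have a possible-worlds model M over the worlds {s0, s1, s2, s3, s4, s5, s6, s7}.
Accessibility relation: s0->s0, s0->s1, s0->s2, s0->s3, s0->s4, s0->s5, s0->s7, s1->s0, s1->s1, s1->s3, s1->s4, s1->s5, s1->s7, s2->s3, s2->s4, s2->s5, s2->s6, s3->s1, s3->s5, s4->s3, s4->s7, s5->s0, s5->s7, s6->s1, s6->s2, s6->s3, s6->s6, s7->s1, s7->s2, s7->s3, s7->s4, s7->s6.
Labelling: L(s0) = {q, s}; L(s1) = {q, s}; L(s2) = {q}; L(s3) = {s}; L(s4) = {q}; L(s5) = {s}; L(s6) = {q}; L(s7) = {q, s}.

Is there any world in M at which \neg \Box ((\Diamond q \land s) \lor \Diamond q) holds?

No

Let φ = \neg \Box ((\Diamond q \land s) \lor \Diamond q). Evaluate φ at each world:
  s0 (successors {s0, s1, s2, s3, s4, s5, s7}): φ is false.
  s1 (successors {s0, s1, s3, s4, s5, s7}): φ is false.
  s2 (successors {s3, s4, s5, s6}): φ is false.
  s3 (successors {s1, s5}): φ is false.
  s4 (successors {s3, s7}): φ is false.
  s5 (successors {s0, s7}): φ is false.
  s6 (successors {s1, s2, s3, s6}): φ is false.
  s7 (successors {s1, s2, s3, s4, s6}): φ is false.
For instance, at s4:
  At s4: \Box ((\Diamond q \land s) \lor \Diamond q) is true, so \neg \Box ((\Diamond q \land s) \lor \Diamond q) is false.
    At s4: \Box ((\Diamond q \land s) \lor \Diamond q) requires (\Diamond q \land s) \lor \Diamond q at every successor {s3, s7}.
      At s3: (\Diamond q \land s) \lor \Diamond q is true.
      At s7: (\Diamond q \land s) \lor \Diamond q is true.
    So \Box ((\Diamond q \land s) \lor \Diamond q) is true at s4.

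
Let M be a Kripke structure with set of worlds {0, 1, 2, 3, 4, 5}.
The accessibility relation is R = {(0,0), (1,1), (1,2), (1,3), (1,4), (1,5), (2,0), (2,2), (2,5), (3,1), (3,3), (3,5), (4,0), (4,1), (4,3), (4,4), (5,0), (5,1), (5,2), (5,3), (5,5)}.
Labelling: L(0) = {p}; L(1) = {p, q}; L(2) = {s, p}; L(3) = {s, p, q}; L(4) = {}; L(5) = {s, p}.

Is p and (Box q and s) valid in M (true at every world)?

Let φ = p and (Box q and s). Evaluate φ at each world:
  0 (successors {0}): φ is false.
  1 (successors {1, 2, 3, 4, 5}): φ is false.
  2 (successors {0, 2, 5}): φ is false.
  3 (successors {1, 3, 5}): φ is false.
  4 (successors {0, 1, 3, 4}): φ is false.
  5 (successors {0, 1, 2, 3, 5}): φ is false.
Detail at 0 (counterexample):
  At 0: p is true, Box q and s is false, so p and (Box q and s) is false.
    At 0: Box q is false, s is false, so Box q and s is false.
      At 0: Box q requires q at every successor {0}.
        q fails at 0, so Box q is false at 0.

No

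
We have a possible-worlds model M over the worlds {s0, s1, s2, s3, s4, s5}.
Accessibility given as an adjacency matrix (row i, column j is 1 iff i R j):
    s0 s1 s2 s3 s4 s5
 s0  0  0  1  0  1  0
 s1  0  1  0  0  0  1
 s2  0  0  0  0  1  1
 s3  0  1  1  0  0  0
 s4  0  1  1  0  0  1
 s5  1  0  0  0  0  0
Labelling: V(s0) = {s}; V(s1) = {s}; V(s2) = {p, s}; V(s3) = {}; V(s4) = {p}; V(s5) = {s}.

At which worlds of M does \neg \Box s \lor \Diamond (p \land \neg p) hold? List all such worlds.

Let φ = \neg \Box s \lor \Diamond (p \land \neg p). Evaluate φ at each world:
  s0 (successors {s2, s4}): φ is true.
  s1 (successors {s1, s5}): φ is false.
  s2 (successors {s4, s5}): φ is true.
  s3 (successors {s1, s2}): φ is false.
  s4 (successors {s1, s2, s5}): φ is false.
  s5 (successors {s0}): φ is false.
For instance, at s5:
  At s5: \neg \Box s is false, \Diamond (p \land \neg p) is false, so \neg \Box s \lor \Diamond (p \land \neg p) is false.
    At s5: \Box s is true, so \neg \Box s is false.
      At s5: \Box s requires s at every successor {s0}.
        At s0: s is true.
      So \Box s is true at s5.
    At s5: \Diamond (p \land \neg p) requires p \land \neg p at some successor in {s0}.
      At s0: p \land \neg p is false.
    So \Diamond (p \land \neg p) is false at s5.
Satisfying worlds: {s0, s2}

s0, s2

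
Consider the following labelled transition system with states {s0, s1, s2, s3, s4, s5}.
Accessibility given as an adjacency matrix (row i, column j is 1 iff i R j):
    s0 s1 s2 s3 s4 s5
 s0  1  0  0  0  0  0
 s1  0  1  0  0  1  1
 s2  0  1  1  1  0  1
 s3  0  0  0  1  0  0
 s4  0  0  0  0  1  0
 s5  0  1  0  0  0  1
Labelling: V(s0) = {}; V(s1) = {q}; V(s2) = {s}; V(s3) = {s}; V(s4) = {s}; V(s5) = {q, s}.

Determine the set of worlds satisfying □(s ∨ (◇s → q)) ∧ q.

s1, s5

Let φ = □(s ∨ (◇s → q)) ∧ q. Evaluate φ at each world:
  s0 (successors {s0}): φ is false.
  s1 (successors {s1, s4, s5}): φ is true.
  s2 (successors {s1, s2, s3, s5}): φ is false.
  s3 (successors {s3}): φ is false.
  s4 (successors {s4}): φ is false.
  s5 (successors {s1, s5}): φ is true.
For instance, at s3:
  At s3: □(s ∨ (◇s → q)) is true, q is false, so □(s ∨ (◇s → q)) ∧ q is false.
    At s3: □(s ∨ (◇s → q)) requires s ∨ (◇s → q) at every successor {s3}.
      At s3: s ∨ (◇s → q) is true.
    So □(s ∨ (◇s → q)) is true at s3.
Satisfying worlds: {s1, s5}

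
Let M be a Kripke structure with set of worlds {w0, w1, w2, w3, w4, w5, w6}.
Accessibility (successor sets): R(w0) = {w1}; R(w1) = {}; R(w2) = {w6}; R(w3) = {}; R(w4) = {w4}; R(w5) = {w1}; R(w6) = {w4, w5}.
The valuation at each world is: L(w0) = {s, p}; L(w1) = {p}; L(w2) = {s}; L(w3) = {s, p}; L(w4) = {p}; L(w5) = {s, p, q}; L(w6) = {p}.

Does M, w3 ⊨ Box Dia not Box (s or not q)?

At w3: no accessible worlds, so Box Dia not Box (s or not q) holds vacuously.

Yes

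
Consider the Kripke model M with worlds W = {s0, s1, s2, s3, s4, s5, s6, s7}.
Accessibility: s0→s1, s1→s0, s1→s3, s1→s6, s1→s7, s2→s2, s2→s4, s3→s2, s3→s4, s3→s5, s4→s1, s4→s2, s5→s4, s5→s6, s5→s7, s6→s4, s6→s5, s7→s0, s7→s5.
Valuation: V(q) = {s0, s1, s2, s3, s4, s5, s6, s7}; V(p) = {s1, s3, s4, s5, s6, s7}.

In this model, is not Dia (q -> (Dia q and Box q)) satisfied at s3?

No

At s3: Dia (q -> (Dia q and Box q)) is true, so not Dia (q -> (Dia q and Box q)) is false.
  At s3: Dia (q -> (Dia q and Box q)) requires q -> (Dia q and Box q) at some successor in {s2, s4, s5}.
    q -> (Dia q and Box q) holds at s2, so Dia (q -> (Dia q and Box q)) is true at s3.
      At s2: q is true, Dia q and Box q is true, so q -> (Dia q and Box q) is true.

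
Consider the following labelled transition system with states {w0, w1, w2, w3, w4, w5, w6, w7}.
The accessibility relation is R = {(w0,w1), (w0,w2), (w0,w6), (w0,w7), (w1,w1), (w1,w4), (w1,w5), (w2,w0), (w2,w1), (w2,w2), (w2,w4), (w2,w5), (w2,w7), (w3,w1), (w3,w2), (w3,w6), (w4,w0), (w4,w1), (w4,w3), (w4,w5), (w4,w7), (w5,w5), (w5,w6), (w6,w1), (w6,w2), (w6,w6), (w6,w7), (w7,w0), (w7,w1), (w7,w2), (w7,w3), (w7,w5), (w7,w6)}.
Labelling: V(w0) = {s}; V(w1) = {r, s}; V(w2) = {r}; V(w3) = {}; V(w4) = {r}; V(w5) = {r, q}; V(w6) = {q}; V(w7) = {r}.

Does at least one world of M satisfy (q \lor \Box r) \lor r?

Recall that \Box ψ holds at a world iff ψ holds at every accessible world, and \Diamond ψ holds iff ψ holds at some accessible world.
Let φ = (q \lor \Box r) \lor r. Evaluate φ at each world:
  w0 (successors {w1, w2, w6, w7}): φ is false.
  w1 (successors {w1, w4, w5}): φ is true.
  w2 (successors {w0, w1, w2, w4, w5, w7}): φ is true.
  w3 (successors {w1, w2, w6}): φ is false.
  w4 (successors {w0, w1, w3, w5, w7}): φ is true.
  w5 (successors {w5, w6}): φ is true.
  w6 (successors {w1, w2, w6, w7}): φ is true.
  w7 (successors {w0, w1, w2, w3, w5, w6}): φ is true.
Detail at w1 (witness):
  At w1: q \lor \Box r is true, r is true, so (q \lor \Box r) \lor r is true.
    At w1: q is false, \Box r is true, so q \lor \Box r is true.
      At w1: \Box r requires r at every successor {w1, w4, w5}.
        At w1: r is true.
        At w4: r is true.
        At w5: r is true.
      So \Box r is true at w1.

Yes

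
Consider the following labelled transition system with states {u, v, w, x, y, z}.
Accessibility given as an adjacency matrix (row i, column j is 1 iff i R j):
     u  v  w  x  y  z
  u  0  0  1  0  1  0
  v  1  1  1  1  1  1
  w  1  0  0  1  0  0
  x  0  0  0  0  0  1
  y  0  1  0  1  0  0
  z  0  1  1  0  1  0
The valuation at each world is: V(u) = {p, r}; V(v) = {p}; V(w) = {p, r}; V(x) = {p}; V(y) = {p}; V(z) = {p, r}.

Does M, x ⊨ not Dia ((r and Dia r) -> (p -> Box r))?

Yes

At x: Dia ((r and Dia r) -> (p -> Box r)) is false, so not Dia ((r and Dia r) -> (p -> Box r)) is true.
  At x: Dia ((r and Dia r) -> (p -> Box r)) requires (r and Dia r) -> (p -> Box r) at some successor in {z}.
    At z: (r and Dia r) -> (p -> Box r) is false.
  So Dia ((r and Dia r) -> (p -> Box r)) is false at x.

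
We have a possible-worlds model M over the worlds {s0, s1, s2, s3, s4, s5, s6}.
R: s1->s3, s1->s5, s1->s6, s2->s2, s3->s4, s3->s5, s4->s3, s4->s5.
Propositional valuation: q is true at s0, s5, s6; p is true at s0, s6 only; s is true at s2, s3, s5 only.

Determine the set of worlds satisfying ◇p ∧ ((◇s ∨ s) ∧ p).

none

Recall that ◇ψ holds at a world iff ψ holds at some accessible world.
Let φ = ◇p ∧ ((◇s ∨ s) ∧ p). Evaluate φ at each world:
  s0 (successors ∅): φ is false.
  s1 (successors {s3, s5, s6}): φ is false.
  s2 (successors {s2}): φ is false.
  s3 (successors {s4, s5}): φ is false.
  s4 (successors {s3, s5}): φ is false.
  s5 (successors ∅): φ is false.
  s6 (successors ∅): φ is false.
For instance, at s2:
  At s2: ◇p is false, (◇s ∨ s) ∧ p is false, so ◇p ∧ ((◇s ∨ s) ∧ p) is false.
    At s2: ◇p requires p at some successor in {s2}.
      At s2: p is false.
    So ◇p is false at s2.
    At s2: ◇s ∨ s is true, p is false, so (◇s ∨ s) ∧ p is false.
      At s2: ◇s is true, s is true, so ◇s ∨ s is true.
Satisfying worlds: none.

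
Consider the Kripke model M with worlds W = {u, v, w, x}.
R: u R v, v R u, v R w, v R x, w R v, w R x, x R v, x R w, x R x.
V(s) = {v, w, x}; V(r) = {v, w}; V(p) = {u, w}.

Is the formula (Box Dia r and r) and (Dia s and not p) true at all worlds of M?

Let φ = (Box Dia r and r) and (Dia s and not p). Evaluate φ at each world:
  u (successors {v}): φ is false.
  v (successors {u, w, x}): φ is true.
  w (successors {v, x}): φ is false.
  x (successors {v, w, x}): φ is false.
Detail at u (counterexample):
  At u: Box Dia r and r is false, Dia s and not p is false, so (Box Dia r and r) and (Dia s and not p) is false.
    At u: Box Dia r is true, r is false, so Box Dia r and r is false.
      At u: Box Dia r requires Dia r at every successor {v}.
        At v: Dia r is true.
      So Box Dia r is true at u.
    At u: Dia s is true, not p is false, so Dia s and not p is false.
      At u: Dia s requires s at some successor in {v}.
        s holds at v, so Dia s is true at u.

No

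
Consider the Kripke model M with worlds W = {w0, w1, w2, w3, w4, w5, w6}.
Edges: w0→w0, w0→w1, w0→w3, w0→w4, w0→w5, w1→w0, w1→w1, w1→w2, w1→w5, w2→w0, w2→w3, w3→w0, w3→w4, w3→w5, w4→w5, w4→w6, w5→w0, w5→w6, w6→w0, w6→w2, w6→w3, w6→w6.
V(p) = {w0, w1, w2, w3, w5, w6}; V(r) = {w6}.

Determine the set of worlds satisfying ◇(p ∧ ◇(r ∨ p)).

w0, w1, w2, w3, w4, w5, w6

Recall that ◇ψ holds at a world iff ψ holds at some accessible world.
Let φ = ◇(p ∧ ◇(r ∨ p)). Evaluate φ at each world:
  w0 (successors {w0, w1, w3, w4, w5}): φ is true.
  w1 (successors {w0, w1, w2, w5}): φ is true.
  w2 (successors {w0, w3}): φ is true.
  w3 (successors {w0, w4, w5}): φ is true.
  w4 (successors {w5, w6}): φ is true.
  w5 (successors {w0, w6}): φ is true.
  w6 (successors {w0, w2, w3, w6}): φ is true.
For instance, at w2:
  At w2: ◇(p ∧ ◇(r ∨ p)) requires p ∧ ◇(r ∨ p) at some successor in {w0, w3}.
    p ∧ ◇(r ∨ p) holds at w0, so ◇(p ∧ ◇(r ∨ p)) is true at w2.
      At w0: p is true, ◇(r ∨ p) is true, so p ∧ ◇(r ∨ p) is true.
Satisfying worlds: {w0, w1, w2, w3, w4, w5, w6}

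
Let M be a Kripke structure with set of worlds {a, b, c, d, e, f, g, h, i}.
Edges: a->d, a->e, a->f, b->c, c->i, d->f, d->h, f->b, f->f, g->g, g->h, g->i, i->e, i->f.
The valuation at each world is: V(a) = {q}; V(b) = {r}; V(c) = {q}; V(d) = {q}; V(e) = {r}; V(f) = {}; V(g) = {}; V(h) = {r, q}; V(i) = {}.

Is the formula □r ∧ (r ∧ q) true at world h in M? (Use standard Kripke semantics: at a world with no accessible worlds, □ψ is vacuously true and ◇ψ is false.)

Yes

At h: □r is true, r ∧ q is true, so □r ∧ (r ∧ q) is true.
  At h: no accessible worlds, so □r holds vacuously.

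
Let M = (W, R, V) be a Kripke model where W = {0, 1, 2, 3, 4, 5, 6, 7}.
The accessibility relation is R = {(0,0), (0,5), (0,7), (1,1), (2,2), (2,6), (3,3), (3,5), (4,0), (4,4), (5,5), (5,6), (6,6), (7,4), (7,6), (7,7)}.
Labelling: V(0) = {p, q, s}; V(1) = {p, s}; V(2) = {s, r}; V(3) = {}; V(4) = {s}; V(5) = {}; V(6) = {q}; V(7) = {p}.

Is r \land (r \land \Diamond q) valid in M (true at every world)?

Let φ = r \land (r \land \Diamond q). Evaluate φ at each world:
  0 (successors {0, 5, 7}): φ is false.
  1 (successors {1}): φ is false.
  2 (successors {2, 6}): φ is true.
  3 (successors {3, 5}): φ is false.
  4 (successors {0, 4}): φ is false.
  5 (successors {5, 6}): φ is false.
  6 (successors {6}): φ is false.
  7 (successors {4, 6, 7}): φ is false.
Detail at 0 (counterexample):
  At 0: r is false, r \land \Diamond q is false, so r \land (r \land \Diamond q) is false.
    At 0: r is false, \Diamond q is true, so r \land \Diamond q is false.
      At 0: \Diamond q requires q at some successor in {0, 5, 7}.
        q holds at 0, so \Diamond q is true at 0.

No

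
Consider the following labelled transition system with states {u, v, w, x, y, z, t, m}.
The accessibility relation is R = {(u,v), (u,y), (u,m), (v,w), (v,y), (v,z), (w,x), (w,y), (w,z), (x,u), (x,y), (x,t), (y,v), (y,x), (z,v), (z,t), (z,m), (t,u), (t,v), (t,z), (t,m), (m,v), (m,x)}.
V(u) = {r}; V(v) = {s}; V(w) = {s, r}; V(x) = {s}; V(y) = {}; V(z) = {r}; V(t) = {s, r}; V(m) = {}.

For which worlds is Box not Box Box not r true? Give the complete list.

Let φ = Box not Box Box not r. Evaluate φ at each world:
  u (successors {v, y, m}): φ is true.
  v (successors {w, y, z}): φ is true.
  w (successors {x, y, z}): φ is true.
  x (successors {u, y, t}): φ is true.
  y (successors {v, x}): φ is true.
  z (successors {v, t, m}): φ is true.
  t (successors {u, v, z, m}): φ is true.
  m (successors {v, x}): φ is true.
For instance, at u:
  At u: Box not Box Box not r requires not Box Box not r at every successor {v, y, m}.
      At v: Box Box not r is false, so not Box Box not r is true.
      At y: Box Box not r is false, so not Box Box not r is true.
      At m: Box Box not r is false, so not Box Box not r is true.
  So Box not Box Box not r is true at u.
Satisfying worlds: {u, v, w, x, y, z, t, m}

u, v, w, x, y, z, t, m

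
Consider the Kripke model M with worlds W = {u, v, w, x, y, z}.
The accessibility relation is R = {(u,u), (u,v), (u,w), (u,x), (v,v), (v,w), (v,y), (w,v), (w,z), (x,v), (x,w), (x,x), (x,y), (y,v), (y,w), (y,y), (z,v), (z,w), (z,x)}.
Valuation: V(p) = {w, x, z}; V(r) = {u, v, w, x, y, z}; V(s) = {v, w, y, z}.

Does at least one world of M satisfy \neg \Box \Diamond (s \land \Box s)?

No

Let φ = \neg \Box \Diamond (s \land \Box s). Evaluate φ at each world:
  u (successors {u, v, w, x}): φ is false.
  v (successors {v, w, y}): φ is false.
  w (successors {v, z}): φ is false.
  x (successors {v, w, x, y}): φ is false.
  y (successors {v, w, y}): φ is false.
  z (successors {v, w, x}): φ is false.
For instance, at u:
  At u: \Box \Diamond (s \land \Box s) is true, so \neg \Box \Diamond (s \land \Box s) is false.
    At u: \Box \Diamond (s \land \Box s) requires \Diamond (s \land \Box s) at every successor {u, v, w, x}.
      At u: \Diamond (s \land \Box s) is true.
      At v: \Diamond (s \land \Box s) is true.
      At w: \Diamond (s \land \Box s) is true.
      At x: \Diamond (s \land \Box s) is true.
    So \Box \Diamond (s \land \Box s) is true at u.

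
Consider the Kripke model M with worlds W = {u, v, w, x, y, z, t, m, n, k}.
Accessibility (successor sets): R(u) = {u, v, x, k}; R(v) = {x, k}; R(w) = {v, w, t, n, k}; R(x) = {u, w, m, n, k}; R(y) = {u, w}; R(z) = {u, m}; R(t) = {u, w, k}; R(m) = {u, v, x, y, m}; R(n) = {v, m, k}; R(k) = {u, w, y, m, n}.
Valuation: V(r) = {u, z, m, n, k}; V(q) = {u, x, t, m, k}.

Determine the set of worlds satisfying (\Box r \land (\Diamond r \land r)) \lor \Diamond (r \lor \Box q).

u, v, w, x, y, z, t, m, n, k

Recall that \Box ψ holds at a world iff ψ holds at every accessible world, and \Diamond ψ holds iff ψ holds at some accessible world.
Let φ = (\Box r \land (\Diamond r \land r)) \lor \Diamond (r \lor \Box q). Evaluate φ at each world:
  u (successors {u, v, x, k}): φ is true.
  v (successors {x, k}): φ is true.
  w (successors {v, w, t, n, k}): φ is true.
  x (successors {u, w, m, n, k}): φ is true.
  y (successors {u, w}): φ is true.
  z (successors {u, m}): φ is true.
  t (successors {u, w, k}): φ is true.
  m (successors {u, v, x, y, m}): φ is true.
  n (successors {v, m, k}): φ is true.
  k (successors {u, w, y, m, n}): φ is true.
For instance, at x:
  At x: \Box r \land (\Diamond r \land r) is false, \Diamond (r \lor \Box q) is true, so (\Box r \land (\Diamond r \land r)) \lor \Diamond (r \lor \Box q) is true.
    At x: \Box r is false, \Diamond r \land r is false, so \Box r \land (\Diamond r \land r) is false.
      At x: \Box r requires r at every successor {u, w, m, n, k}.
        r fails at w, so \Box r is false at x.
      At x: \Diamond r is true, r is false, so \Diamond r \land r is false.
    At x: \Diamond (r \lor \Box q) requires r \lor \Box q at some successor in {u, w, m, n, k}.
      r \lor \Box q holds at u, so \Diamond (r \lor \Box q) is true at x.
Satisfying worlds: {u, v, w, x, y, z, t, m, n, k}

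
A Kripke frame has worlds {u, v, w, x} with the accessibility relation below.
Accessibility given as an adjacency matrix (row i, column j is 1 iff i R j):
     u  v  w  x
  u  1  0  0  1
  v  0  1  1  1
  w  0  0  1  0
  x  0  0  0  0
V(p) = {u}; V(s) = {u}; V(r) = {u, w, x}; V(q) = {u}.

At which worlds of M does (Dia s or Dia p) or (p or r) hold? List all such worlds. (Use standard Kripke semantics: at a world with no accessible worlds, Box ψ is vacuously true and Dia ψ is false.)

u, w, x

Let φ = (Dia s or Dia p) or (p or r). Evaluate φ at each world:
  u (successors {u, x}): φ is true.
  v (successors {v, w, x}): φ is false.
  w (successors {w}): φ is true.
  x (successors ∅): φ is true.
For instance, at v:
  At v: Dia s or Dia p is false, p or r is false, so (Dia s or Dia p) or (p or r) is false.
    At v: Dia s is false, Dia p is false, so Dia s or Dia p is false.
      At v: Dia s requires s at some successor in {v, w, x}.
        At v: s is false.
        At w: s is false.
        At x: s is false.
      So Dia s is false at v.
      At v: Dia p requires p at some successor in {v, w, x}.
        At v: p is false.
        At w: p is false.
        At x: p is false.
      So Dia p is false at v.
Satisfying worlds: {u, w, x}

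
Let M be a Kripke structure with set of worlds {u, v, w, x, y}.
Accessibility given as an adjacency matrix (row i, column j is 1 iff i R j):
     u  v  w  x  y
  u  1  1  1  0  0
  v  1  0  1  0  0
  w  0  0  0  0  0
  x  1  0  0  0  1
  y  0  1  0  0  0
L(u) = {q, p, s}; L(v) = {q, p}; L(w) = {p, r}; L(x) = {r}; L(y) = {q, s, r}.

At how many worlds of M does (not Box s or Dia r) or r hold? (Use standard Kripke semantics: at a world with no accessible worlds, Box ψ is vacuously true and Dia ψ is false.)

Let φ = (not Box s or Dia r) or r. Evaluate φ at each world:
  u (successors {u, v, w}): φ is true.
  v (successors {u, w}): φ is true.
  w (successors ∅): φ is true.
  x (successors {u, y}): φ is true.
  y (successors {v}): φ is true.
For instance, at x:
  At x: not Box s or Dia r is true, r is true, so (not Box s or Dia r) or r is true.
    At x: not Box s is false, Dia r is true, so not Box s or Dia r is true.
      At x: Box s is true, so not Box s is false.
      At x: Dia r requires r at some successor in {u, y}.
        r holds at y, so Dia r is true at x.
Satisfying worlds: {u, v, w, x, y}

5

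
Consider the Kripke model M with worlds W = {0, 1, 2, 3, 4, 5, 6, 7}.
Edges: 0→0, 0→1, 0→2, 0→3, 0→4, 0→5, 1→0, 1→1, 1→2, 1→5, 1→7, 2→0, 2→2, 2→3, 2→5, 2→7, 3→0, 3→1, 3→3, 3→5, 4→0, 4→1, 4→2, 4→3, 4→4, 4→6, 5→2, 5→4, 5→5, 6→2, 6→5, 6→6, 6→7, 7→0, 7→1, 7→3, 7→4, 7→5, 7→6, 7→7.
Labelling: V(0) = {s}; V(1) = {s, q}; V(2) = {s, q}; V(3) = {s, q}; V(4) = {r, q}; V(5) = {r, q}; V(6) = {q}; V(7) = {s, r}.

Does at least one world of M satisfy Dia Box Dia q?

Recall that Box ψ holds at a world iff ψ holds at every accessible world, and Dia ψ holds iff ψ holds at some accessible world.
Let φ = Dia Box Dia q. Evaluate φ at each world:
  0 (successors {0, 1, 2, 3, 4, 5}): φ is true.
  1 (successors {0, 1, 2, 5, 7}): φ is true.
  2 (successors {0, 2, 3, 5, 7}): φ is true.
  3 (successors {0, 1, 3, 5}): φ is true.
  4 (successors {0, 1, 2, 3, 4, 6}): φ is true.
  5 (successors {2, 4, 5}): φ is true.
  6 (successors {2, 5, 6, 7}): φ is true.
  7 (successors {0, 1, 3, 4, 5, 6, 7}): φ is true.
Detail at 0 (witness):
  At 0: Dia Box Dia q requires Box Dia q at some successor in {0, 1, 2, 3, 4, 5}.
    Box Dia q holds at 0, so Dia Box Dia q is true at 0.
      At 0: Box Dia q requires Dia q at every successor {0, 1, 2, 3, 4, 5}.
        At 0: Dia q is true.
        At 1: Dia q is true.
        At 2: Dia q is true.
        At 3: Dia q is true.
        At 4: Dia q is true.
        At 5: Dia q is true.
      So Box Dia q is true at 0.

Yes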